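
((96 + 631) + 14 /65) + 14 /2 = 47724 /65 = 734.22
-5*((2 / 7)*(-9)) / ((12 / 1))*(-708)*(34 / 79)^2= -6138360 / 43687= -140.51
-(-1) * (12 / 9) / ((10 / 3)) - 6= -28 / 5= -5.60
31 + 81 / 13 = 484 / 13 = 37.23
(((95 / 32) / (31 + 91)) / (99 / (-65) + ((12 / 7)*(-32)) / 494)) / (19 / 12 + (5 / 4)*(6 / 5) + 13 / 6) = -117325 / 41363856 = -0.00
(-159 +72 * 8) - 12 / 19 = 7911 / 19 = 416.37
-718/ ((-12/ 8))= 1436/ 3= 478.67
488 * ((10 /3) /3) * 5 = 24400 /9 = 2711.11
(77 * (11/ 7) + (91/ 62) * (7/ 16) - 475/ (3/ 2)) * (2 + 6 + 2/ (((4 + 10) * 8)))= -260596457/ 166656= -1563.68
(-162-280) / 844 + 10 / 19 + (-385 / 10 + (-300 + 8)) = -1324964 / 4009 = -330.50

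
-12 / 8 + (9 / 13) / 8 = -147 / 104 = -1.41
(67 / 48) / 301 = 67 / 14448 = 0.00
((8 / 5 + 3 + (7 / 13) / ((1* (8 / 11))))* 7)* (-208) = -38878 / 5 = -7775.60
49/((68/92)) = 1127/17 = 66.29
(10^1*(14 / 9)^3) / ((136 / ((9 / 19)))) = 3430 / 26163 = 0.13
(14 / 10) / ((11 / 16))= 112 / 55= 2.04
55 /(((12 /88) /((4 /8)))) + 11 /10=202.77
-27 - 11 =-38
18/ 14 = 9/ 7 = 1.29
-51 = -51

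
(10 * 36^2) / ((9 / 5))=7200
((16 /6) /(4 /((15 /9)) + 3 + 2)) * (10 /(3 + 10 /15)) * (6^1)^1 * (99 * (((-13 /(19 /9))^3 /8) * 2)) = -8648710200 /253783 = -34079.16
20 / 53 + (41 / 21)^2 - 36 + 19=-299428 / 23373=-12.81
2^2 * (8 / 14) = 16 / 7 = 2.29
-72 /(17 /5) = -360 /17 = -21.18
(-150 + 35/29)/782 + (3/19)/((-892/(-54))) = -8682098/48043343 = -0.18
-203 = -203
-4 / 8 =-1 / 2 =-0.50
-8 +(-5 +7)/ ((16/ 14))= -6.25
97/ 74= 1.31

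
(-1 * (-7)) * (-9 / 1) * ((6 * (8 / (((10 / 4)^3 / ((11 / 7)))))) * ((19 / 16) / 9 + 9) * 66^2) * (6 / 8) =-226834344 / 25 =-9073373.76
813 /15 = 271 /5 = 54.20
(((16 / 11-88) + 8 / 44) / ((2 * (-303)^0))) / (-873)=475 / 9603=0.05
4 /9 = 0.44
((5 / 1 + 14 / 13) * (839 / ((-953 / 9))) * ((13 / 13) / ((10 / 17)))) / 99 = -1126777 / 1362790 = -0.83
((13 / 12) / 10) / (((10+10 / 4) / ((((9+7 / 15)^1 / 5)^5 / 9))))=0.02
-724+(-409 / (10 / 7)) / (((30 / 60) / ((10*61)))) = -350010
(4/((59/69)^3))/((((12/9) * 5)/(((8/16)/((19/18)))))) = 8869743/19511005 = 0.45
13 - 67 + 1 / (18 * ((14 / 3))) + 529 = 39901 / 84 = 475.01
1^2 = 1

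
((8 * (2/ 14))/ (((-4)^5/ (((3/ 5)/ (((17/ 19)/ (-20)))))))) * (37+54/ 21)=15789/ 26656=0.59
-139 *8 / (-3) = 370.67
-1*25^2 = -625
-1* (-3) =3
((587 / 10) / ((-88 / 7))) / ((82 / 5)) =-4109 / 14432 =-0.28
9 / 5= 1.80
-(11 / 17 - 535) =9084 / 17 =534.35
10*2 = 20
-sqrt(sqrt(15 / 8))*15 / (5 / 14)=-21*30^(1 / 4)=-49.15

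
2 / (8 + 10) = 1 / 9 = 0.11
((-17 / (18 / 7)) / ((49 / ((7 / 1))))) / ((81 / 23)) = -391 / 1458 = -0.27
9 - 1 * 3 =6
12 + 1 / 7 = 12.14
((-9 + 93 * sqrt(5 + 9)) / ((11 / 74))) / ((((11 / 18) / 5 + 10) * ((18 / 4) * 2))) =-6660 / 10021 + 68820 * sqrt(14) / 10021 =25.03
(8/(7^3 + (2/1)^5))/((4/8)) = 16/375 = 0.04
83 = 83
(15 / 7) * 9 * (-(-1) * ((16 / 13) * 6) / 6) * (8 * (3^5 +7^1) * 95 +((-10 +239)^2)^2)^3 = 44933427911694965708374276264560 / 91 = 493773933095549073718398600000.00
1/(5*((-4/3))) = -3/20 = -0.15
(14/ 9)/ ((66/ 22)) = 14/ 27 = 0.52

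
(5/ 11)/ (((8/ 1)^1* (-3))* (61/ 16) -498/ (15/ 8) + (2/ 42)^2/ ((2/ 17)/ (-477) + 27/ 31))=-536258450/ 421292291079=-0.00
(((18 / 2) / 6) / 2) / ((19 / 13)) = 39 / 76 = 0.51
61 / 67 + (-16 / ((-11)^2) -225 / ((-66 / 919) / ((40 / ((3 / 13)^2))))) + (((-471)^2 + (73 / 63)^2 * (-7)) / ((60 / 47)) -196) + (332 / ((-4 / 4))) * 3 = 348304388745161 / 137900070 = 2525773.84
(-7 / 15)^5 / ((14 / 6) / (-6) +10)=-33614 / 14596875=-0.00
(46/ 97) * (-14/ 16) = -161/ 388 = -0.41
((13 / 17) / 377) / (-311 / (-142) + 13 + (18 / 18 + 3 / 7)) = 994 / 8143867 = 0.00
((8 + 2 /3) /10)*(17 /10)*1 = 221 /150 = 1.47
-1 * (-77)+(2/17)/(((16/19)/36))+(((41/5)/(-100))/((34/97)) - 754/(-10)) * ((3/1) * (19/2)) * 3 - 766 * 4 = 117120733/34000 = 3444.73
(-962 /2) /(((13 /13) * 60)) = -481 /60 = -8.02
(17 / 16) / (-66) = -17 / 1056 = -0.02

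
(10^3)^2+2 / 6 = 3000001 / 3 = 1000000.33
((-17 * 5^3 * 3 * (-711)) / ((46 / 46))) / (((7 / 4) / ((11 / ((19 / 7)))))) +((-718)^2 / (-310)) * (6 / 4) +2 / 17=525387662701 / 50065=10494110.91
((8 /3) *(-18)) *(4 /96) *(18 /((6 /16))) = -96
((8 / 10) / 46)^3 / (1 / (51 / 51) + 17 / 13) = 52 / 22813125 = 0.00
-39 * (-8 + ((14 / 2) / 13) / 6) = 308.50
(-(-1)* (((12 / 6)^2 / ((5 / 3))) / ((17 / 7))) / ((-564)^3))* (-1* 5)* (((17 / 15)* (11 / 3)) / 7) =11 / 672773040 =0.00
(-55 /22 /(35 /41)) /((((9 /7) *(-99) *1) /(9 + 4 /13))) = 451 /2106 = 0.21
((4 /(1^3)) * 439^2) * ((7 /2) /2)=1349047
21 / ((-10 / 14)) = -147 / 5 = -29.40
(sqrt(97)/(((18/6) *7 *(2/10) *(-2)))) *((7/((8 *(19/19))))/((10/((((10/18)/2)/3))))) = -5 *sqrt(97)/5184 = -0.01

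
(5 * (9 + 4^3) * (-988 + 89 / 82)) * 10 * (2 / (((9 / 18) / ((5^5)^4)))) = -56339941024780273437500 / 41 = -1374144903043421303353.66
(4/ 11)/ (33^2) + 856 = 10254028/ 11979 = 856.00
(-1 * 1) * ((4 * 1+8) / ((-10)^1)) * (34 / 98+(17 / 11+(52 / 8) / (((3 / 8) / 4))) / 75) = 1.55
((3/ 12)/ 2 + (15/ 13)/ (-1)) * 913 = -97691/ 104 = -939.34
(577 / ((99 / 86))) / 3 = 49622 / 297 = 167.08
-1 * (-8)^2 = -64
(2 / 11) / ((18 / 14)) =0.14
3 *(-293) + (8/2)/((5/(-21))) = -4479/5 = -895.80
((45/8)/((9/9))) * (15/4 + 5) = 1575/32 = 49.22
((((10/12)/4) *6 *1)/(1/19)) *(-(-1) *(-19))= -1805/4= -451.25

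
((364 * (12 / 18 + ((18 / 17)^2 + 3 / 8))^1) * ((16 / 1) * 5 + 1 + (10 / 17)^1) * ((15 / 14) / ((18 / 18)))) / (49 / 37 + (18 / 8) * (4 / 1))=50039360735 / 7507064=6665.64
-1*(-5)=5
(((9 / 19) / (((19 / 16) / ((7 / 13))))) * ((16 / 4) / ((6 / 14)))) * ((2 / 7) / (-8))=-336 / 4693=-0.07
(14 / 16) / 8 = 7 / 64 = 0.11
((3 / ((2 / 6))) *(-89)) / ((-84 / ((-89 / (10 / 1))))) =-23763 / 280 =-84.87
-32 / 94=-0.34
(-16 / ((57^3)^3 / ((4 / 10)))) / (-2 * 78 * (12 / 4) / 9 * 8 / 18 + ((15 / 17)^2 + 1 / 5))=4624 / 101564816692556370141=0.00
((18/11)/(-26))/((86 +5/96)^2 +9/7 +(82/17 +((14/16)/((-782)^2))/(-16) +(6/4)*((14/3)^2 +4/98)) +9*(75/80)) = -621347521536/73572358703486357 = -0.00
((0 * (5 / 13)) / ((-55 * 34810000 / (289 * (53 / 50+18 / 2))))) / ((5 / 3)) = 0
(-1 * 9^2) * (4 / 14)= -162 / 7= -23.14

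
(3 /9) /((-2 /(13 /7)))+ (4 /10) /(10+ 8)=-181 /630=-0.29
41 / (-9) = -4.56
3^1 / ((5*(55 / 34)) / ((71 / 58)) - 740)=-3621 / 885205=-0.00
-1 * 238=-238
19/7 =2.71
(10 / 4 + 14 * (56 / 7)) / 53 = 229 / 106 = 2.16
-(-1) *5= 5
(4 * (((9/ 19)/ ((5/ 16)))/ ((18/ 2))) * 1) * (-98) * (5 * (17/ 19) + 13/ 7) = -754432/ 1805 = -417.97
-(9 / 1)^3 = -729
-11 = -11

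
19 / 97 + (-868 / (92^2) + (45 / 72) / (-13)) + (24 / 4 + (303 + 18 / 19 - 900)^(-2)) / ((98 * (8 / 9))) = 850553012121909 / 7452821731810000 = 0.11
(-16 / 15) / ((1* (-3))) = 16 / 45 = 0.36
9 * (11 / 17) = 99 / 17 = 5.82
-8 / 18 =-4 / 9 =-0.44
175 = 175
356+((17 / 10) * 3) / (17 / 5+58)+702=649663 / 614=1058.08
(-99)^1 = -99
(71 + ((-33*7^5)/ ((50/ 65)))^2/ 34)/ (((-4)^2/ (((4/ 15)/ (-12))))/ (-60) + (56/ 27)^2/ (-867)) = 1932825697006660011/ 1516276000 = 1274718914.63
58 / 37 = 1.57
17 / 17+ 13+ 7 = 21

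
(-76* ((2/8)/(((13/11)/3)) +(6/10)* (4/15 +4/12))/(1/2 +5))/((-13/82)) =4028988/46475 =86.69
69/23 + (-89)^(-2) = 23764/7921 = 3.00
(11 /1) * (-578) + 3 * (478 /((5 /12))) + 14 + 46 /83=-1204266 /415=-2901.85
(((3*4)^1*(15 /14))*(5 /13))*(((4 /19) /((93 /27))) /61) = 16200 /3269539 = 0.00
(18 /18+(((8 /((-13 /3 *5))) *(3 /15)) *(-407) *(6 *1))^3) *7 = 1409187616338859 /34328125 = 41050526.83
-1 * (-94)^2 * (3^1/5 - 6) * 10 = 477144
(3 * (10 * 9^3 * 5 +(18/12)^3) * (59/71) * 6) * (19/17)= 2942224803/4828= 609408.62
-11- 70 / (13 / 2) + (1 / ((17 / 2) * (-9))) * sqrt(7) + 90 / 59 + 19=-954 / 767- 2 * sqrt(7) / 153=-1.28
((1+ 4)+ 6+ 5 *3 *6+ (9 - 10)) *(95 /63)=9500 /63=150.79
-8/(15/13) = -104/15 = -6.93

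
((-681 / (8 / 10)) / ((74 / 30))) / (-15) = 3405 / 148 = 23.01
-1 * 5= -5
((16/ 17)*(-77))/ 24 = -154/ 51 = -3.02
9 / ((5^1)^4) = 9 / 625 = 0.01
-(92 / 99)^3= -778688 / 970299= -0.80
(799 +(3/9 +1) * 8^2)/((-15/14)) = -825.38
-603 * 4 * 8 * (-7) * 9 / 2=607824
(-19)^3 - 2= -6861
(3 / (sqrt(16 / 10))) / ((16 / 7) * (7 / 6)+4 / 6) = 9 * sqrt(10) / 40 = 0.71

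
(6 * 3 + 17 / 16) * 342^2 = 8918505 / 4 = 2229626.25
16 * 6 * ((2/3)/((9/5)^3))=8000/729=10.97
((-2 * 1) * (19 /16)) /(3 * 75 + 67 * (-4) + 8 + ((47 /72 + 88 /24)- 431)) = 171 /33241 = 0.01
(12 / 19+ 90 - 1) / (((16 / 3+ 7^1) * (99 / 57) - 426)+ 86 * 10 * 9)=131 / 10721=0.01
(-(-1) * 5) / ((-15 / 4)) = -4 / 3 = -1.33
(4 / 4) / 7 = 1 / 7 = 0.14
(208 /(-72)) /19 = -0.15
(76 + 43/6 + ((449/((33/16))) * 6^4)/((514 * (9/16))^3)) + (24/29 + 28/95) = 2341738571626259/27778412206710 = 84.30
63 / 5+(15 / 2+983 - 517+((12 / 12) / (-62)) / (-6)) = 904151 / 1860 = 486.10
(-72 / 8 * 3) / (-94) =27 / 94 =0.29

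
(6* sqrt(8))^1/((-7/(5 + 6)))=-26.67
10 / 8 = 5 / 4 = 1.25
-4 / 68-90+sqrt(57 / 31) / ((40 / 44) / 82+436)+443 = 451*sqrt(1767) / 6095871+6000 / 17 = 352.94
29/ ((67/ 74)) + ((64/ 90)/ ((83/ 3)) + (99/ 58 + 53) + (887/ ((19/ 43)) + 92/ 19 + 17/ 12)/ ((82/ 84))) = 4050684868904/ 1884428265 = 2149.56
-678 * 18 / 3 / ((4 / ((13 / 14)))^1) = -13221 / 14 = -944.36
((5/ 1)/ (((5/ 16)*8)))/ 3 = 2/ 3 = 0.67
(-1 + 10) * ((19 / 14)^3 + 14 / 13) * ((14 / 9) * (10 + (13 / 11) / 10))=20285697 / 40040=506.64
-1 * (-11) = 11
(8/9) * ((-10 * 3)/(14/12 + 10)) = -2.39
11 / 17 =0.65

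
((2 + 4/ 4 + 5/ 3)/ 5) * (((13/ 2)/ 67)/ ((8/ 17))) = 1547/ 8040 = 0.19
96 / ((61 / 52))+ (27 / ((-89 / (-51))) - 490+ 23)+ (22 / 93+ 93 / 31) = -185022265 / 504897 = -366.46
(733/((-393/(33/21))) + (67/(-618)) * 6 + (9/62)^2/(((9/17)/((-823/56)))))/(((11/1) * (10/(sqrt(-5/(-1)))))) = -36304389313 * sqrt(5)/958503860160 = -0.08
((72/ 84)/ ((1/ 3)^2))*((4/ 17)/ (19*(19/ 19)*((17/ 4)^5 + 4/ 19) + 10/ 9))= 0.00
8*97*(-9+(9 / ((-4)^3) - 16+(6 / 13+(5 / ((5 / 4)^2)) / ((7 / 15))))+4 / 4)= -13053.83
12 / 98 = 6 / 49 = 0.12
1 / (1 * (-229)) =-1 / 229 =-0.00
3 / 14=0.21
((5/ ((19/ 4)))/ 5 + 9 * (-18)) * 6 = -18444/ 19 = -970.74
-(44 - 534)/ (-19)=-490/ 19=-25.79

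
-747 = -747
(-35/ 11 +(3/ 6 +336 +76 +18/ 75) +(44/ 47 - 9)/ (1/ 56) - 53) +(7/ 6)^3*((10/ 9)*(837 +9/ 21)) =1382.55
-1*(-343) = 343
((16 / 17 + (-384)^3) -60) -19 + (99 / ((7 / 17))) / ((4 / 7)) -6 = -3850348177 / 68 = -56622767.31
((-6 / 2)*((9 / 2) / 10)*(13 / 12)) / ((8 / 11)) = -1287 / 640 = -2.01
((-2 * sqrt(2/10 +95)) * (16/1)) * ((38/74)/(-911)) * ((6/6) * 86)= 104576 * sqrt(595)/168535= 15.14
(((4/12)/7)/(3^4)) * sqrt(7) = sqrt(7)/1701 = 0.00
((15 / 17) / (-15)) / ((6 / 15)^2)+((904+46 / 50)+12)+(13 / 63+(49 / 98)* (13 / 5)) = 918.06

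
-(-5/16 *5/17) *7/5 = 35/272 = 0.13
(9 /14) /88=9 /1232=0.01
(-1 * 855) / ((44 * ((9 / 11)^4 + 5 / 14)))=-7966035 / 330118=-24.13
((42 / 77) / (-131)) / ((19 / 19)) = -0.00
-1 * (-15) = 15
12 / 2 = 6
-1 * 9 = -9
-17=-17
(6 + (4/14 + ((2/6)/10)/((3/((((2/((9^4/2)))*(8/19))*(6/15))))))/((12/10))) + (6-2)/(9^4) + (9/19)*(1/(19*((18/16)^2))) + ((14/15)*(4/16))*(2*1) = 15052405684/2238252345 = 6.73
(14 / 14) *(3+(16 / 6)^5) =33497 / 243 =137.85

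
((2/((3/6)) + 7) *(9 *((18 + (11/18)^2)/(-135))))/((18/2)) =-65483/43740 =-1.50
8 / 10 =4 / 5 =0.80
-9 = -9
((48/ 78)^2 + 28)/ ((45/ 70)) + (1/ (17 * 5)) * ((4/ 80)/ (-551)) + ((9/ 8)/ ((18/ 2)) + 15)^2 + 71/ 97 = 605068526755183/ 2211166526400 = 273.64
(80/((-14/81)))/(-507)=1080/1183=0.91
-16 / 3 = -5.33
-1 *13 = -13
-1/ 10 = -0.10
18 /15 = 6 /5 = 1.20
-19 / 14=-1.36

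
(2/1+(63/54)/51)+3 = 1537/306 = 5.02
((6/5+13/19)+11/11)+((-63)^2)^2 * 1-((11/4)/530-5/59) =37437233919173/2376520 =15752963.96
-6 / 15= -2 / 5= -0.40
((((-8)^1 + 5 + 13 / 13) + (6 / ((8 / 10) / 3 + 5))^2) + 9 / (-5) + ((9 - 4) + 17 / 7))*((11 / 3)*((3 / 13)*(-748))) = -8854208396 / 2839655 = -3118.06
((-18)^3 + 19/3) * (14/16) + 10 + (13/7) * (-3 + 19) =-849701/168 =-5057.74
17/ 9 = 1.89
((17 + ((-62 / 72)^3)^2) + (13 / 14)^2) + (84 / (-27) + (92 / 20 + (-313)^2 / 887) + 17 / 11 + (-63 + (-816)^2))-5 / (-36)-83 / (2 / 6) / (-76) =65838265545094369000211 / 98866917749698560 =665928.17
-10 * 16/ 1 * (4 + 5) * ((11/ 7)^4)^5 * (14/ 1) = -169974366.28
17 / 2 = 8.50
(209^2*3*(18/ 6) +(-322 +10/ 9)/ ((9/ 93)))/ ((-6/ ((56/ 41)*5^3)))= -36837342500/ 3321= -11092244.05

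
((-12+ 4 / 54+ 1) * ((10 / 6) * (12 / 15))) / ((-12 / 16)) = 4720 / 243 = 19.42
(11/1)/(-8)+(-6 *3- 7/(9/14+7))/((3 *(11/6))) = -4121/856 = -4.81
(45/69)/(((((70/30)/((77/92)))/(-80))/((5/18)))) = -2750/529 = -5.20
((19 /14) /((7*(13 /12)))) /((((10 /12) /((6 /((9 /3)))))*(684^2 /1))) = 1 /1089270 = 0.00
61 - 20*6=-59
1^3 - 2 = -1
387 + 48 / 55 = 21333 / 55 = 387.87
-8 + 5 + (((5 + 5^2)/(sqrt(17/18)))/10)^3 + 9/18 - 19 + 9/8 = -163/8 + 1458 * sqrt(34)/289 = 9.04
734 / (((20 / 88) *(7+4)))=1468 / 5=293.60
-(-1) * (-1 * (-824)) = 824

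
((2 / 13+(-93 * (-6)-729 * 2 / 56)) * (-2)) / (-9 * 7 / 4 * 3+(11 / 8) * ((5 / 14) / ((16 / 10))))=12396224 / 546793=22.67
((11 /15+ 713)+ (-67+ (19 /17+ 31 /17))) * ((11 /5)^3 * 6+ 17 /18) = 24166342291 /573750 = 42119.99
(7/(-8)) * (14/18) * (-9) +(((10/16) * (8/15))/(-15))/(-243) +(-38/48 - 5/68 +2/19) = 75799067/14128020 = 5.37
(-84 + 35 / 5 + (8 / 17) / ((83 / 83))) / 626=-1301 / 10642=-0.12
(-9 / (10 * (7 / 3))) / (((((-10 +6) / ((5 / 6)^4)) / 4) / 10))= 625 / 336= 1.86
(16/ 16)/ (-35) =-1/ 35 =-0.03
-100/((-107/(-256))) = -25600/107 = -239.25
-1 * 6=-6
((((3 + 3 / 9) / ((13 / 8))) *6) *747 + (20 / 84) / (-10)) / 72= 5019827 / 39312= 127.69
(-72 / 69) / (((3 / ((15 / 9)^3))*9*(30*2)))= -50 / 16767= -0.00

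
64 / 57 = 1.12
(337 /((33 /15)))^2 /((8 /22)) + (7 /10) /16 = 64527.88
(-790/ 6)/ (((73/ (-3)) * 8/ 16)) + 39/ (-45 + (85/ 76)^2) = 183184778/ 18446735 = 9.93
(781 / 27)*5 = 3905 / 27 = 144.63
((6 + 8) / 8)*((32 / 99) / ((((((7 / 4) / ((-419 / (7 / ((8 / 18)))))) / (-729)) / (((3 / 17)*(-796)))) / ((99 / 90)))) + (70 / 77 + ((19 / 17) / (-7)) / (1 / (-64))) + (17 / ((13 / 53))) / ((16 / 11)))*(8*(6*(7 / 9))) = -36158009.15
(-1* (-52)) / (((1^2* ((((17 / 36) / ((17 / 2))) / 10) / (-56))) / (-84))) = 44029440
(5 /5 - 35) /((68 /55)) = -55 /2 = -27.50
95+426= 521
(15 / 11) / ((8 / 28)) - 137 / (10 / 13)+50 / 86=-408544 / 2365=-172.75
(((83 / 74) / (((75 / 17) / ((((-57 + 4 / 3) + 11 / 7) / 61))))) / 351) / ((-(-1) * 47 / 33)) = -8815928 / 19547707725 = -0.00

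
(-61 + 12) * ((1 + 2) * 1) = -147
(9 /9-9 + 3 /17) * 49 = -6517 /17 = -383.35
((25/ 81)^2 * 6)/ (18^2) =625/ 354294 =0.00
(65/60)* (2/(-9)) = -13/54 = -0.24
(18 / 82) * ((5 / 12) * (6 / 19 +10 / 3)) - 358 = -278622 / 779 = -357.67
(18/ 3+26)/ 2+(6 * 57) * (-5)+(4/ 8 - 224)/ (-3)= -3239/ 2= -1619.50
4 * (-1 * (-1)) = 4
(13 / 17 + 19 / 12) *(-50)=-11975 / 102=-117.40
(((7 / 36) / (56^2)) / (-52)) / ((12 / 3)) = -0.00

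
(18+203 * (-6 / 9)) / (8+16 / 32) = -704 / 51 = -13.80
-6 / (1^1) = -6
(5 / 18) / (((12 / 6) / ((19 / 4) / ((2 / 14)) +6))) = 785 / 144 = 5.45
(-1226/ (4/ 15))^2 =84548025/ 4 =21137006.25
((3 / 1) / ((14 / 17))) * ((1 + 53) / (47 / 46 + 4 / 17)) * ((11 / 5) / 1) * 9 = 106604586 / 34405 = 3098.52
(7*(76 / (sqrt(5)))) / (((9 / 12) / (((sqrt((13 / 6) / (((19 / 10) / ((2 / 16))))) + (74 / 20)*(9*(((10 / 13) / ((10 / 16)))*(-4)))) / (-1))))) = -28*sqrt(1482) / 9 + 7558656*sqrt(5) / 325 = 51885.37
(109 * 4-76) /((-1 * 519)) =-120 /173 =-0.69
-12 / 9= -4 / 3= -1.33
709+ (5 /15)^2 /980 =6253381 /8820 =709.00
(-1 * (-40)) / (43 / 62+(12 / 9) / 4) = 7440 / 191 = 38.95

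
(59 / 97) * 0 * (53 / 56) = 0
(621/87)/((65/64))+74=152738/1885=81.03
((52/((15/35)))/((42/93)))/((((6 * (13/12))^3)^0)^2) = 806/3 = 268.67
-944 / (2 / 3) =-1416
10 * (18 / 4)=45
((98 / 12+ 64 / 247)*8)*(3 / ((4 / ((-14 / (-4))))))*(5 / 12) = 73.73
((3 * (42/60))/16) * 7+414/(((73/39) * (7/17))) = 538.07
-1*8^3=-512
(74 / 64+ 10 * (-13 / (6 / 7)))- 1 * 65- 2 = -20881 / 96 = -217.51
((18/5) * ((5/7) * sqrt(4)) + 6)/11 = 78/77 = 1.01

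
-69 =-69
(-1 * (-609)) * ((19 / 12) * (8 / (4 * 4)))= 3857 / 8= 482.12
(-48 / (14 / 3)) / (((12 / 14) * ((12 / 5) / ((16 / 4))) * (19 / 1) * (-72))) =5 / 342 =0.01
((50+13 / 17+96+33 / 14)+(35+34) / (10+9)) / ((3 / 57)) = 690751 / 238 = 2902.32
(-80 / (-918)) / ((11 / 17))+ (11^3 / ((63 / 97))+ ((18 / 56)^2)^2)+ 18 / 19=7111855528171 / 3468503808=2050.41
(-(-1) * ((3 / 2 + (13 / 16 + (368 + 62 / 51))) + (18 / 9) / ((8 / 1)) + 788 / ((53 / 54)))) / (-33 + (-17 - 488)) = -50801095 / 23267424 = -2.18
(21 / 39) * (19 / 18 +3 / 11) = 1841 / 2574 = 0.72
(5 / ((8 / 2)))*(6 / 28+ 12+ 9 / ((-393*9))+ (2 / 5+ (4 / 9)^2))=9514343 / 594216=16.01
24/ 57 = 8/ 19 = 0.42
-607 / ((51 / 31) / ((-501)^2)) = -1574361939 / 17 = -92609525.82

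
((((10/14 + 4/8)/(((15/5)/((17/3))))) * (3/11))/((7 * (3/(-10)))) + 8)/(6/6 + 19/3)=37363/35574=1.05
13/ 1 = 13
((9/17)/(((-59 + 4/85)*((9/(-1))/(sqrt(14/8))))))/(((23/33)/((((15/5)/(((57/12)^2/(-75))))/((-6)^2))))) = -8250*sqrt(7)/41606333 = -0.00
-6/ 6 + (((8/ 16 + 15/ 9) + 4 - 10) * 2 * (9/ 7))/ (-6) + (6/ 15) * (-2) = -11/ 70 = -0.16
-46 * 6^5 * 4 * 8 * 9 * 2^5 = -3296526336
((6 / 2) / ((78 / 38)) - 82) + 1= -1034 / 13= -79.54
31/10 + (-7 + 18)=141/10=14.10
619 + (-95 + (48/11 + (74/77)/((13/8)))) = 529484/1001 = 528.96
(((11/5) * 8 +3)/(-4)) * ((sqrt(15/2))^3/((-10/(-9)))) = -2781 * sqrt(30)/160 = -95.20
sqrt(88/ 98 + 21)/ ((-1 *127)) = -sqrt(1073)/ 889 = -0.04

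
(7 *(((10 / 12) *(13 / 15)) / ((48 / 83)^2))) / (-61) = -626899 / 2529792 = -0.25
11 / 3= 3.67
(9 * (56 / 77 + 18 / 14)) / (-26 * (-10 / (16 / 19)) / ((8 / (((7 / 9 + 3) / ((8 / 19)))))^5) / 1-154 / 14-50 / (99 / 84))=11055964555837440 / 301723562558475701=0.04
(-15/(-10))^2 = 9/4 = 2.25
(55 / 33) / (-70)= -1 / 42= -0.02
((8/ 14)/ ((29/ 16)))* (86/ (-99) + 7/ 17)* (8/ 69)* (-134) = 52759552/ 23573781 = 2.24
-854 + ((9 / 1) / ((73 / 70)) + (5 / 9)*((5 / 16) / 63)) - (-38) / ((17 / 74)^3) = 7447216669265 / 3253663728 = 2288.87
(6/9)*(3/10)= 1/5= 0.20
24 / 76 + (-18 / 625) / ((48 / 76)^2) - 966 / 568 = -9828239 / 6745000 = -1.46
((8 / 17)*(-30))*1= -240 / 17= -14.12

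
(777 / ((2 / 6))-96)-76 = 2159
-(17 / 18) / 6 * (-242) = 2057 / 54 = 38.09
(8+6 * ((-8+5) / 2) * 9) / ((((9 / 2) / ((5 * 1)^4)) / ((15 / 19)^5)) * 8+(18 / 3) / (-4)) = 7699218750 / 138394333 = 55.63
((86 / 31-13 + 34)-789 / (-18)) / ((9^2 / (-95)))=-1194625 / 15066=-79.29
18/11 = 1.64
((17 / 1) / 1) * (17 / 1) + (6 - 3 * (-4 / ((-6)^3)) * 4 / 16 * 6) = 3539 / 12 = 294.92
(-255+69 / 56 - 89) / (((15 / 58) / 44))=-1224641 / 21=-58316.24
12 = 12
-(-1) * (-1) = -1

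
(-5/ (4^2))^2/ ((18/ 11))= 275/ 4608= 0.06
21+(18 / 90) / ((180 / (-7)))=18893 / 900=20.99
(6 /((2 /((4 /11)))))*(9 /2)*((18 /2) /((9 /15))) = 810 /11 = 73.64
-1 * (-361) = 361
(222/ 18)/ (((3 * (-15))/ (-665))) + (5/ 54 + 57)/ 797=2615719/ 14346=182.33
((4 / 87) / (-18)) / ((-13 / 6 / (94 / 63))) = 376 / 213759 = 0.00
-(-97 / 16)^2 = -9409 / 256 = -36.75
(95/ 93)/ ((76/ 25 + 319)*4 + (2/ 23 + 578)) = 54625/ 99797556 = 0.00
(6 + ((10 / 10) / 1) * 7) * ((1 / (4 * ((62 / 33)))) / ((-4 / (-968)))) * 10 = 259545 / 62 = 4186.21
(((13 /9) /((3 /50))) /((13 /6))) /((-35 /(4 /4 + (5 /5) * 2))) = -20 /21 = -0.95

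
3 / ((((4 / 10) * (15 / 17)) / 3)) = 51 / 2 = 25.50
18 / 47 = 0.38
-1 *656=-656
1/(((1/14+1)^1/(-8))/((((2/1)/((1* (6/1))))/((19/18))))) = -224/95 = -2.36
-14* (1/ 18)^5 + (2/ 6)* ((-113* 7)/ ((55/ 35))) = -1743756413/ 10392624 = -167.79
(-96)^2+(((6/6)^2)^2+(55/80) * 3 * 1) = 147505/16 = 9219.06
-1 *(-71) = 71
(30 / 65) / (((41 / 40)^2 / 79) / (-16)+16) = 4044800 / 140212449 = 0.03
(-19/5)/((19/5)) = -1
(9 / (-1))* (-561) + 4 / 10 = 25247 / 5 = 5049.40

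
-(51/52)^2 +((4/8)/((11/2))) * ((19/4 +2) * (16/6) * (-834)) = -40621059/29744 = -1365.69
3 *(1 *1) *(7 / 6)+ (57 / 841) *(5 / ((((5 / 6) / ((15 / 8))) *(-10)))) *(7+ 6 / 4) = 38375 / 13456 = 2.85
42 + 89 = 131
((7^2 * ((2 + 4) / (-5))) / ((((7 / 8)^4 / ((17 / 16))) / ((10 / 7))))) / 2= -26112 / 343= -76.13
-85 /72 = -1.18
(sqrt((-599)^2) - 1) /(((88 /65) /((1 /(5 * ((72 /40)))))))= 19435 /396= 49.08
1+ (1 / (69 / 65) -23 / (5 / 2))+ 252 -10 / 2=82711 / 345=239.74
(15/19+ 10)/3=205/57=3.60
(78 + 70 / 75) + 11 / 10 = 2401 / 30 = 80.03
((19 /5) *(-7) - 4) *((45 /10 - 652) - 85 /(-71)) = 2808315 /142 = 19776.87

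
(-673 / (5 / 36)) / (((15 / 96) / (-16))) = 12404736 / 25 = 496189.44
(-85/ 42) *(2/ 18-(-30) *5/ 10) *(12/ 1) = -23120/ 63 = -366.98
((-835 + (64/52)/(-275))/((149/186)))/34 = -277618113/9055475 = -30.66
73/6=12.17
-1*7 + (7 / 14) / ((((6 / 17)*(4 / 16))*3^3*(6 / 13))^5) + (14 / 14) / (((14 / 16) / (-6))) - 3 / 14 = -81612787652282 / 5931020266101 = -13.76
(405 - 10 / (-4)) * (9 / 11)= 7335 / 22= 333.41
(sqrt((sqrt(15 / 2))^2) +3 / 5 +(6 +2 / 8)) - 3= sqrt(30) / 2 +77 / 20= 6.59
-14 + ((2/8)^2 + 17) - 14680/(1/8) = -1878991/16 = -117436.94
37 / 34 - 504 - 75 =-19649 / 34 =-577.91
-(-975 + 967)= 8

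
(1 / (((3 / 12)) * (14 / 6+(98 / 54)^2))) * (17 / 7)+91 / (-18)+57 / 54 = -32642 / 14357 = -2.27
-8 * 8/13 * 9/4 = -144/13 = -11.08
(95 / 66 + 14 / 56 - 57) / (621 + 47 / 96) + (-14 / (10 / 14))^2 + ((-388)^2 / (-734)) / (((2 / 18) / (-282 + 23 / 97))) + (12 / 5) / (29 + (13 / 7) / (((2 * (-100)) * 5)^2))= 212076719885014810721204 / 407454066034782525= 520492.34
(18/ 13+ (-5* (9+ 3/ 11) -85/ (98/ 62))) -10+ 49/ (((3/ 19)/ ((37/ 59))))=106488518/ 1240239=85.86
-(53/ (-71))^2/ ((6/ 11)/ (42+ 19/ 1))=-1884839/ 30246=-62.32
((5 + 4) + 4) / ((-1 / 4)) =-52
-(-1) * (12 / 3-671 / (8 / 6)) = -1997 / 4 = -499.25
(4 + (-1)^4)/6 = 5/6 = 0.83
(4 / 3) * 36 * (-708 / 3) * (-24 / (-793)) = -342.84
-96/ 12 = -8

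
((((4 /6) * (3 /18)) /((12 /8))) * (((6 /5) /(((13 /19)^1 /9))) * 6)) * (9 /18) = 3.51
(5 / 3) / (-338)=-5 / 1014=-0.00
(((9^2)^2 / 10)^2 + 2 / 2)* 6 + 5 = 129140713 / 50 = 2582814.26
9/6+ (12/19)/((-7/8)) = 207/266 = 0.78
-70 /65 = -14 /13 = -1.08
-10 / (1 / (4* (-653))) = 26120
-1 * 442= -442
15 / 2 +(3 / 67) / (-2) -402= -26433 / 67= -394.52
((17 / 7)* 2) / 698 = 0.01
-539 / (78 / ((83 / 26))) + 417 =800939 / 2028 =394.94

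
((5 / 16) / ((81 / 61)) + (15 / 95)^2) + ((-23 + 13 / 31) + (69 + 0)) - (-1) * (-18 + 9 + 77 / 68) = 9569485651 / 246560112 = 38.81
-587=-587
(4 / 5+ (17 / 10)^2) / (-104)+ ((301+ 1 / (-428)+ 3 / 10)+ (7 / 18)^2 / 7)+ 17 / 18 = 27241885717 / 90136800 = 302.23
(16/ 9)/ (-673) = -16/ 6057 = -0.00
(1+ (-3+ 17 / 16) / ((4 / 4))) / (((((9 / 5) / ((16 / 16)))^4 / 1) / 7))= -21875 / 34992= -0.63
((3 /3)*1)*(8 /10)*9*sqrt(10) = 36*sqrt(10) /5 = 22.77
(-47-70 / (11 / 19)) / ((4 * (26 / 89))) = -164383 / 1144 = -143.69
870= 870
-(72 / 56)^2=-81 / 49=-1.65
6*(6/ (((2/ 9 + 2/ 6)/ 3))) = 972/ 5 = 194.40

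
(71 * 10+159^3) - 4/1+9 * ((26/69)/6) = 92468868/23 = 4020385.57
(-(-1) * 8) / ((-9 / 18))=-16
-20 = -20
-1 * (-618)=618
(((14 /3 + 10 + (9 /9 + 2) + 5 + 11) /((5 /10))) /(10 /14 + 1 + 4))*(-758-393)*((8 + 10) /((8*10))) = -2441271 /800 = -3051.59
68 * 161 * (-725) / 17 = -466900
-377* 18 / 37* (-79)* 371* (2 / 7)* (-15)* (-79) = 67338767340 / 37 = 1819966684.86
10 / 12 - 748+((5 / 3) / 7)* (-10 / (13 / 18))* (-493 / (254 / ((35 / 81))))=-66366397 / 89154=-744.40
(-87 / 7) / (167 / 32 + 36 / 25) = -69600 / 37289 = -1.87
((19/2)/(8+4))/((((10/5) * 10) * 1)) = 19/480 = 0.04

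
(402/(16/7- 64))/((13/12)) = -469/78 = -6.01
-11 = -11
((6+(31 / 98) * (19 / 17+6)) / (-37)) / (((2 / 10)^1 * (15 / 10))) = -68735 / 92463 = -0.74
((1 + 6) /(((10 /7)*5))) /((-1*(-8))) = 0.12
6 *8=48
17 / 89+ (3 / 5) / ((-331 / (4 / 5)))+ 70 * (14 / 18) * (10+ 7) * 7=42945113713 / 6628275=6479.08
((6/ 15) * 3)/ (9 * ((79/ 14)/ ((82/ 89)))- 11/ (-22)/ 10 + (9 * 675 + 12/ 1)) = 3444/ 17628031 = 0.00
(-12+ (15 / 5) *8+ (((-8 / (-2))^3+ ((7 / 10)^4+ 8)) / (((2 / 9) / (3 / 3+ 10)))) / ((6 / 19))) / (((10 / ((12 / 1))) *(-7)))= -194325183 / 100000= -1943.25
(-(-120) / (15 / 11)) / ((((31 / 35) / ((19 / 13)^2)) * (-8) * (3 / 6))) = -277970 / 5239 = -53.06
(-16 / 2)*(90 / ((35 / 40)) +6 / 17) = -98256 / 119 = -825.68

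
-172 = -172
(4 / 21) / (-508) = -1 / 2667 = -0.00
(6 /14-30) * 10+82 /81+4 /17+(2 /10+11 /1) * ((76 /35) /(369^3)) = -44015149107548 /149474141775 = -294.47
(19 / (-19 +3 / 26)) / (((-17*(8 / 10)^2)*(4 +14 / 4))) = 1235 / 100164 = 0.01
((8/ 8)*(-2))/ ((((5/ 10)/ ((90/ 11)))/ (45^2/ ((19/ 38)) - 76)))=-1430640/ 11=-130058.18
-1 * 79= -79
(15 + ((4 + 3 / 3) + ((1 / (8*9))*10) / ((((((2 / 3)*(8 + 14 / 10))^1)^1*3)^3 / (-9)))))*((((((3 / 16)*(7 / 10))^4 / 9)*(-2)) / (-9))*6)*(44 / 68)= 1052944689027 / 1850727202816000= 0.00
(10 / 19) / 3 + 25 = 1435 / 57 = 25.18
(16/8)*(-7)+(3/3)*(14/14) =-13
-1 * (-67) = 67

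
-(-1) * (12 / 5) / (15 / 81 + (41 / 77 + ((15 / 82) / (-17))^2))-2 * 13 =-328491013582 / 14498879435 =-22.66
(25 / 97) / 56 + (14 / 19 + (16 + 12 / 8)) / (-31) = -0.58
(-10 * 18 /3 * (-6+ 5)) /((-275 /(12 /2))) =-72 /55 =-1.31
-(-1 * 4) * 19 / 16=19 / 4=4.75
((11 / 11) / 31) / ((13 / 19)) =19 / 403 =0.05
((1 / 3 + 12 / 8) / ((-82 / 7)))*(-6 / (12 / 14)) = 539 / 492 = 1.10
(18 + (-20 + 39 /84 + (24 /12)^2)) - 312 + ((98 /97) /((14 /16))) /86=-36148489 /116788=-309.52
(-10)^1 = -10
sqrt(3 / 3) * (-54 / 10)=-27 / 5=-5.40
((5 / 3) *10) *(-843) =-14050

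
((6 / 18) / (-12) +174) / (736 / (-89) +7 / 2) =-557407 / 15282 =-36.47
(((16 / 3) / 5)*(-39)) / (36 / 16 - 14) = 832 / 235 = 3.54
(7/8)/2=7/16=0.44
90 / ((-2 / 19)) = -855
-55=-55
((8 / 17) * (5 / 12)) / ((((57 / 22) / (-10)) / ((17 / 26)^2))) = -9350 / 28899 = -0.32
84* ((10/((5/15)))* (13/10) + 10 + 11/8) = 8463/2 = 4231.50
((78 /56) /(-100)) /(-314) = 39 /879200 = 0.00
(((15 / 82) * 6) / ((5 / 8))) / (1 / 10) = 720 / 41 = 17.56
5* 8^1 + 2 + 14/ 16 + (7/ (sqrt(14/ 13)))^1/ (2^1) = sqrt(182)/ 4 + 343/ 8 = 46.25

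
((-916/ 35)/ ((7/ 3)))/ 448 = -687/ 27440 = -0.03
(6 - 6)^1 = 0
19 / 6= 3.17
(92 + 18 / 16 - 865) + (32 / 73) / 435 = -196086869 / 254040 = -771.87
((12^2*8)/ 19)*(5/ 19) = 5760/ 361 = 15.96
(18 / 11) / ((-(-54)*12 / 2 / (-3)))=-1 / 66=-0.02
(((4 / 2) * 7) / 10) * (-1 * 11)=-77 / 5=-15.40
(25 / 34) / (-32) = -25 / 1088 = -0.02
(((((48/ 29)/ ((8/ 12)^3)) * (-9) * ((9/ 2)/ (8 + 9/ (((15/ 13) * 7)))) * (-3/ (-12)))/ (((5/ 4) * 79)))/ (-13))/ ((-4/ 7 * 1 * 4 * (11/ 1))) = -321489/ 1672136752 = -0.00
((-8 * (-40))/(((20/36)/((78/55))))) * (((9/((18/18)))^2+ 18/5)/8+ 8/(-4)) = 1926288/275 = 7004.68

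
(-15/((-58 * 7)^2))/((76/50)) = -0.00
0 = 0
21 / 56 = 3 / 8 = 0.38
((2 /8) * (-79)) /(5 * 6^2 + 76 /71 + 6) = -5609 /53128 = -0.11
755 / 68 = 11.10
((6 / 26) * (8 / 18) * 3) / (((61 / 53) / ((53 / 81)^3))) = 31561924 / 421432713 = 0.07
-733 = -733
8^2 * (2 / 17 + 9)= 9920 / 17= 583.53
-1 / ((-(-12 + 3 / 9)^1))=-3 / 35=-0.09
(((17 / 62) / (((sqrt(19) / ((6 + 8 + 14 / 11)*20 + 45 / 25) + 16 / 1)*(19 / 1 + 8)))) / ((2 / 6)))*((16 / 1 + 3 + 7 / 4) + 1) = 93859378062 / 2266330949411-152738795*sqrt(19) / 18130647595288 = 0.04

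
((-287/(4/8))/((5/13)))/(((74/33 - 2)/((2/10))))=-123123/100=-1231.23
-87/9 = -29/3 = -9.67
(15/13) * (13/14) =15/14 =1.07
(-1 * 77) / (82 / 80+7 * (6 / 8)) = -3080 / 251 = -12.27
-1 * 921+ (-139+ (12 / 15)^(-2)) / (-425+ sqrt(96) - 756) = -20549186421 / 22314640+ 2199 * sqrt(6) / 5578660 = -920.88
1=1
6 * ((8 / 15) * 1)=16 / 5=3.20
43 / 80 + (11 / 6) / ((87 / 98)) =54343 / 20880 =2.60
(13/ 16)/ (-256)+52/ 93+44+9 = 53.56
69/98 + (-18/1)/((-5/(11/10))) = 11427/2450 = 4.66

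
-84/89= -0.94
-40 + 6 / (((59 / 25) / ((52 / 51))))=-37520 / 1003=-37.41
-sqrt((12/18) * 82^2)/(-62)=41 * sqrt(6)/93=1.08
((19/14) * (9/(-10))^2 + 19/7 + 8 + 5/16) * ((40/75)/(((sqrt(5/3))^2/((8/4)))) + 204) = 43425887/17500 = 2481.48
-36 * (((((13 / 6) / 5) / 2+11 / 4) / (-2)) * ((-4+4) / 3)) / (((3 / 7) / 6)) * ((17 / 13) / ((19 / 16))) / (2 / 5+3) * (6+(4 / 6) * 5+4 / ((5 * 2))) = 0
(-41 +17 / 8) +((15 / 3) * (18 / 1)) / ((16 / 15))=91 / 2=45.50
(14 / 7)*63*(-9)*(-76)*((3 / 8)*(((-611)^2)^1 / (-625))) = -12065361399 / 625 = -19304578.24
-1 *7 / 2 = -7 / 2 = -3.50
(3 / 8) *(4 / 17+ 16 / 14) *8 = 492 / 119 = 4.13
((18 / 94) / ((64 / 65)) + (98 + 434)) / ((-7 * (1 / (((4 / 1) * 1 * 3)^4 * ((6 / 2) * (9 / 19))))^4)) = -2457668018886517426344689664 / 42875609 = -57320888873823749683.52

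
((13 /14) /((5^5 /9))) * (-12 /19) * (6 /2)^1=-2106 /415625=-0.01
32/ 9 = 3.56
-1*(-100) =100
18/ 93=6/ 31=0.19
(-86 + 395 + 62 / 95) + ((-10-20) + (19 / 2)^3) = 864141 / 760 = 1137.03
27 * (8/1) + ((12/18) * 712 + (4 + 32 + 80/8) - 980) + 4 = -239.33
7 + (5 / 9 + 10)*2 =28.11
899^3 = 726572699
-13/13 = -1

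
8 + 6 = 14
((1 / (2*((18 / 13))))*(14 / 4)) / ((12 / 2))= 91 / 432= 0.21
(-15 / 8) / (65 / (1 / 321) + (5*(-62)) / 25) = -0.00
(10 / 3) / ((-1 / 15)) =-50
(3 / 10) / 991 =3 / 9910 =0.00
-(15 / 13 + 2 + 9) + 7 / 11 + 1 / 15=-24562 / 2145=-11.45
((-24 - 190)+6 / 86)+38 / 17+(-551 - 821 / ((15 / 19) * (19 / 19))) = -19765819 / 10965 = -1802.63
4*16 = 64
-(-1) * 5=5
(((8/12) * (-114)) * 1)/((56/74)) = -703/7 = -100.43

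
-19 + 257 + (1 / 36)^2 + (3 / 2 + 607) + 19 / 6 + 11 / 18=1101961 / 1296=850.28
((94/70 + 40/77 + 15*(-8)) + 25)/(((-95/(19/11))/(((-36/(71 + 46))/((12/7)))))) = -35858/117975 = -0.30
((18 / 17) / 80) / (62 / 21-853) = -189 / 12138680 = -0.00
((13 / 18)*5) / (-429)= -5 / 594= -0.01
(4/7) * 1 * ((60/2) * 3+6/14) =2532/49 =51.67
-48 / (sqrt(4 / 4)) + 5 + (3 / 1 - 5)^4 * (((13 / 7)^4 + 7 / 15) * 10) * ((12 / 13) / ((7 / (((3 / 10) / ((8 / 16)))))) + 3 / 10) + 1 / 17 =2625810402 / 3714347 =706.94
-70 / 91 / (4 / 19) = -95 / 26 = -3.65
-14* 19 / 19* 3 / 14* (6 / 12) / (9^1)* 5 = -0.83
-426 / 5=-85.20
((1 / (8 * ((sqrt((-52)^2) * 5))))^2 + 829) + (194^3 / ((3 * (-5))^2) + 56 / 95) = 24621160119467 / 739814400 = 33280.19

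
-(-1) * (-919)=-919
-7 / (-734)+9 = 6613 / 734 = 9.01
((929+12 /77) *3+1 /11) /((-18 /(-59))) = 6331939 /693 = 9137.00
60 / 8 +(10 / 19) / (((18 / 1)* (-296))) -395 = -19613705 / 50616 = -387.50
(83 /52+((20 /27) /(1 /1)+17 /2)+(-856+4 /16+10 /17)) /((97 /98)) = -493732477 /578799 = -853.03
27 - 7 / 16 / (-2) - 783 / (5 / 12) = -296317 / 160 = -1851.98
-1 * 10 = -10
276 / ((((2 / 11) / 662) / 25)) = 25122900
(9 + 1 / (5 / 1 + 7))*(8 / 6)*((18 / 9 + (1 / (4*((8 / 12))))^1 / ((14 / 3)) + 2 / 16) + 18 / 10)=244487 / 5040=48.51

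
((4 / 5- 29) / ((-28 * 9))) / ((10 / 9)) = 141 / 1400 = 0.10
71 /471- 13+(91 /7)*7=36809 /471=78.15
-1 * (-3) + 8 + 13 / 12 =145 / 12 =12.08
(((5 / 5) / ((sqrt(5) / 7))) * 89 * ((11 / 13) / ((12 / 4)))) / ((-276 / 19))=-130207 * sqrt(5) / 53820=-5.41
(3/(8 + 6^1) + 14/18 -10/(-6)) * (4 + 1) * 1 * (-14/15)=-335/27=-12.41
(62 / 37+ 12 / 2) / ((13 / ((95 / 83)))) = 26980 / 39923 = 0.68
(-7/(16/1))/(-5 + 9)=-7/64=-0.11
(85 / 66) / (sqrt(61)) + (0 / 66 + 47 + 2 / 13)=85 * sqrt(61) / 4026 + 613 / 13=47.32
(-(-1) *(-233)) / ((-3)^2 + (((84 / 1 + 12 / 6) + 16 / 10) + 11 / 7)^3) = -9989875 / 30400926436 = -0.00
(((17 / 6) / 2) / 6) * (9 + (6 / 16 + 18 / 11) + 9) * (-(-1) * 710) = 3542545 / 1056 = 3354.68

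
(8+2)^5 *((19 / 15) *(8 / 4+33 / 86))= 38950000 / 129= 301937.98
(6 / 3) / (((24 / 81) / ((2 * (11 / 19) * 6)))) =891 / 19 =46.89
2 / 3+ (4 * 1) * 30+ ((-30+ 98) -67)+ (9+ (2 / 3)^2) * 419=36710 / 9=4078.89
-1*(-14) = 14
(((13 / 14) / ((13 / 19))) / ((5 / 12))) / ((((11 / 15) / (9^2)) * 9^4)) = 38 / 693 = 0.05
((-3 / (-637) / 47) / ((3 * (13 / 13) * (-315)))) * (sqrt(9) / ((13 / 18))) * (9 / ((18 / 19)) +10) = -9 / 1047865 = -0.00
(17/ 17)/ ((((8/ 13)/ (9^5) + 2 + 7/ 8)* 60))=0.01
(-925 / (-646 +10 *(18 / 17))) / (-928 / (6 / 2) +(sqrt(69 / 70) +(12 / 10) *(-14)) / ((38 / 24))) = -553515375 / 121650897973- 124875 *sqrt(4830) / 973207183784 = -0.00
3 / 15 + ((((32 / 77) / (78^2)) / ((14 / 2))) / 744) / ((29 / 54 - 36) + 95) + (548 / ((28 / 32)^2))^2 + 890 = 513195.57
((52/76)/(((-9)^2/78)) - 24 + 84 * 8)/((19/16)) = 5324192/9747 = 546.24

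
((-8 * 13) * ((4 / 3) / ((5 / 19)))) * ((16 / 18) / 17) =-63232 / 2295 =-27.55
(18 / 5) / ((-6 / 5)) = -3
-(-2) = 2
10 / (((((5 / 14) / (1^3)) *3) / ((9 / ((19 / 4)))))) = 336 / 19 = 17.68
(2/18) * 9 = 1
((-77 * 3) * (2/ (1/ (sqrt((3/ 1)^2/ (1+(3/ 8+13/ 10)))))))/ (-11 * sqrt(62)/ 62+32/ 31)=5499648 * sqrt(1070)/ 182221+1890504 * sqrt(16585)/ 182221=2323.35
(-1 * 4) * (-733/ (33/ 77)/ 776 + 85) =-331.18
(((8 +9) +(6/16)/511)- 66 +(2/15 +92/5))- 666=-42707291/61320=-696.47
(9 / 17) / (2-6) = -9 / 68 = -0.13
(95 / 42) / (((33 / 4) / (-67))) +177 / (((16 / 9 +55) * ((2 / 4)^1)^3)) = 332366 / 50589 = 6.57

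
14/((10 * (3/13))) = 91/15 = 6.07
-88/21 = -4.19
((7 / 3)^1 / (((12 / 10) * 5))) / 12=7 / 216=0.03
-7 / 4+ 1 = -3 / 4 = -0.75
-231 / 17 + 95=1384 / 17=81.41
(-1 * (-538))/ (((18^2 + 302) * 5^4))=269/ 195625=0.00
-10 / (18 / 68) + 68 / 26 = -4114 / 117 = -35.16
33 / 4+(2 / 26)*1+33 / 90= 6781 / 780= 8.69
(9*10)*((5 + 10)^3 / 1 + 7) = 304380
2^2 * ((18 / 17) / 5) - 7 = -6.15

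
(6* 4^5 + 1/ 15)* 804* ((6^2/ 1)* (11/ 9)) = 1086762512/ 5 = 217352502.40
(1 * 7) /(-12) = -7 /12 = -0.58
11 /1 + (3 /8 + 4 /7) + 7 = 1061 /56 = 18.95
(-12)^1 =-12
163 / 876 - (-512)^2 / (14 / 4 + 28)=-153088673 / 18396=-8321.85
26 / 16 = 13 / 8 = 1.62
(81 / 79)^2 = 6561 / 6241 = 1.05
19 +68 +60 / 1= 147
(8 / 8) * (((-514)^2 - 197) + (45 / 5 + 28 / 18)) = 2376086 / 9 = 264009.56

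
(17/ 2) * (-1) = -8.50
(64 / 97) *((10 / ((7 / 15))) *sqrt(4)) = 19200 / 679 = 28.28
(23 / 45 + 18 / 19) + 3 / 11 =16282 / 9405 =1.73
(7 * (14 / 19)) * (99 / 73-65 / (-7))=76132 / 1387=54.89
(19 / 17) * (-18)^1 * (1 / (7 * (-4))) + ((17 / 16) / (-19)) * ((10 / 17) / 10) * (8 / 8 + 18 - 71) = 8045 / 9044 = 0.89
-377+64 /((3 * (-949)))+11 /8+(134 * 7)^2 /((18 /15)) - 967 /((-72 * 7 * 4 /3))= 467345652127 /637728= 732829.12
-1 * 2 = -2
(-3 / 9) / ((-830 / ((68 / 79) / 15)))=34 / 1475325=0.00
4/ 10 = 0.40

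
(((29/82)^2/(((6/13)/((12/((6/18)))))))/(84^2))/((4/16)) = 10933/1976856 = 0.01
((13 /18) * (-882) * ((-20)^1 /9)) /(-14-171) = -7.65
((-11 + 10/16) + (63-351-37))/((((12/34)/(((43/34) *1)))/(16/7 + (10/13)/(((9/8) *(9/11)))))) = -82950311/22113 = -3751.20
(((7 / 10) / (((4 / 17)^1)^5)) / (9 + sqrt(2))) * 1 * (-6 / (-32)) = 268352973 / 12943360- 29816997 * sqrt(2) / 12943360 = 17.48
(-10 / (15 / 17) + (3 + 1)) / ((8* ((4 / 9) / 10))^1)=-165 / 8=-20.62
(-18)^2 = 324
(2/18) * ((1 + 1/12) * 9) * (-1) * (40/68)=-65/102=-0.64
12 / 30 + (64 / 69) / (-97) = 13066 / 33465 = 0.39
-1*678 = -678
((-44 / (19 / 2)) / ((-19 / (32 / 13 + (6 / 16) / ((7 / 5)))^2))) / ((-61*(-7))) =43429859 / 10211930456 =0.00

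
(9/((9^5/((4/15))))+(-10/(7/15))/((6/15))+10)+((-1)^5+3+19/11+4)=-271625092/7577955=-35.84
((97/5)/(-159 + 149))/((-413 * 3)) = 97/61950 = 0.00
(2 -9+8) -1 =0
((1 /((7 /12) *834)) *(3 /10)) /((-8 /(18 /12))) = -9 /77840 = -0.00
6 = 6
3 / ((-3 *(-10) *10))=0.01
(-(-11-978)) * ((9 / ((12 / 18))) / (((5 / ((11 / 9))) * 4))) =32637 / 40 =815.92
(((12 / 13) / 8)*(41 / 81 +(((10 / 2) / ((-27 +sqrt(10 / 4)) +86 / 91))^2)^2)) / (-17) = -0.00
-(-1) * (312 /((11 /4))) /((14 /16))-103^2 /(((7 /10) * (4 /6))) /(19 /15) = -17817.89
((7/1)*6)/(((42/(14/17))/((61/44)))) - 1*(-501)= 187801/374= 502.14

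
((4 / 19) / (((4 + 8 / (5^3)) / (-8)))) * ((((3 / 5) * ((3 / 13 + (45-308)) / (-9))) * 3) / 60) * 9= -102480 / 31369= -3.27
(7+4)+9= 20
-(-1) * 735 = 735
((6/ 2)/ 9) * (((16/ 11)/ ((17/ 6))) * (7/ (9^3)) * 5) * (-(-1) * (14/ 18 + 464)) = 4684960/ 1226907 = 3.82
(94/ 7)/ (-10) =-47/ 35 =-1.34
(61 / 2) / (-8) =-61 / 16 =-3.81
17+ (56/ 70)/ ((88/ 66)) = 88/ 5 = 17.60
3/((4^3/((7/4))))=21/256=0.08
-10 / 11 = -0.91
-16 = -16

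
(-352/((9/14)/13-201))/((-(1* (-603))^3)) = 64064/8018857990071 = 0.00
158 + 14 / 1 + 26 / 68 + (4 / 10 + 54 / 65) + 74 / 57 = 4406717 / 25194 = 174.91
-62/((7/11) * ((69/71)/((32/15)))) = -1549504/7245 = -213.87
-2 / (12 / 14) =-7 / 3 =-2.33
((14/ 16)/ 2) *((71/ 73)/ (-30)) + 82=2872783/ 35040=81.99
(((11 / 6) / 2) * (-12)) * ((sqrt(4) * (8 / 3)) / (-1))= 176 / 3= 58.67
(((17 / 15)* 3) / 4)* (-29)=-493 / 20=-24.65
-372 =-372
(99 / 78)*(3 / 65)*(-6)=-0.35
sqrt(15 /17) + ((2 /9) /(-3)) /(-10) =1 /135 + sqrt(255) /17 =0.95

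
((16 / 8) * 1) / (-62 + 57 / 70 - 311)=-140 / 26053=-0.01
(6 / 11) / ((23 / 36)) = 216 / 253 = 0.85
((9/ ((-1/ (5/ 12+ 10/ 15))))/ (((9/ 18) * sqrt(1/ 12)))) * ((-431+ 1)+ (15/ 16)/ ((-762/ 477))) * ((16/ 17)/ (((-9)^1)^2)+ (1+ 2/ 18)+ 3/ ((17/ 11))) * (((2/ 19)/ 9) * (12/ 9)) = 95977039535 * sqrt(3)/ 119617236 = 1389.74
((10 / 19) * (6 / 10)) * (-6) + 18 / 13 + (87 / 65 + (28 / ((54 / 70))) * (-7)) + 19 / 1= -7810924 / 33345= -234.25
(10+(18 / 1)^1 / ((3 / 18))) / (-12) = -59 / 6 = -9.83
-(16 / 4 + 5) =-9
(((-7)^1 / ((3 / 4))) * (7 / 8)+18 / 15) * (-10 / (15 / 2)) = 418 / 45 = 9.29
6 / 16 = 3 / 8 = 0.38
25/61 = 0.41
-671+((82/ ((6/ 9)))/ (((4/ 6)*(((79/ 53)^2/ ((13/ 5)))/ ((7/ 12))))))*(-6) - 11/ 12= -133644037/ 93615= -1427.59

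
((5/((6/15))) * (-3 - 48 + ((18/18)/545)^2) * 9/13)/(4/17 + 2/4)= -2317685922/3861325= -600.23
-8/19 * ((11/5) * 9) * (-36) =28512/95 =300.13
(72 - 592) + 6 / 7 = -3634 / 7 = -519.14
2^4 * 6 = 96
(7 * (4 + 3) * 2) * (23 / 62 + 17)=52773 / 31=1702.35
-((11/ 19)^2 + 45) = -16366/ 361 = -45.34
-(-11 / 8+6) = -37 / 8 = -4.62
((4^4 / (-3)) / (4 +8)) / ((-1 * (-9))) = -64 / 81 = -0.79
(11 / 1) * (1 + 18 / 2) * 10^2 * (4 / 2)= 22000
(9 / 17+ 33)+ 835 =14765 / 17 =868.53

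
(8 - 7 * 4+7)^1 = -13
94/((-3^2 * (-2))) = 47/9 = 5.22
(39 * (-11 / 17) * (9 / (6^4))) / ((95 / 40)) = -143 / 1938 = -0.07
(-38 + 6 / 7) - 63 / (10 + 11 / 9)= -30229 / 707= -42.76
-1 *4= -4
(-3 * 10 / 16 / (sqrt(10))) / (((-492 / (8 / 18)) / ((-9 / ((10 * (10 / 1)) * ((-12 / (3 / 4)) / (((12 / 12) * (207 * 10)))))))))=207 * sqrt(10) / 104960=0.01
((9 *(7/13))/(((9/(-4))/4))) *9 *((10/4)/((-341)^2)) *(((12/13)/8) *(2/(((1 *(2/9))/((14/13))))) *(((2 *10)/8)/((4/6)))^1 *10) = -0.07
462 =462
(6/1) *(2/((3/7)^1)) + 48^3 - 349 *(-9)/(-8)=881819/8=110227.38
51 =51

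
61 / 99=0.62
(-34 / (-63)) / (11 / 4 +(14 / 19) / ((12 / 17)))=0.14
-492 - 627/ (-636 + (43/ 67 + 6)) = -20704155/ 42167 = -491.00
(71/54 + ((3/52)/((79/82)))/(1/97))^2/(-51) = -39016915729/39213769491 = -0.99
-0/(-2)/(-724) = 0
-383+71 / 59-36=-24650 / 59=-417.80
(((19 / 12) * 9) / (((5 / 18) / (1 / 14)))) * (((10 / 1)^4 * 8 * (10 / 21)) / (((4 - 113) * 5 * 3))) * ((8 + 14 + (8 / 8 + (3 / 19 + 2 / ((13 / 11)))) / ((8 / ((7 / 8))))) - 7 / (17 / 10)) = -1833528000 / 1180361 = -1553.36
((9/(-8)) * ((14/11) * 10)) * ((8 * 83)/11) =-104580/121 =-864.30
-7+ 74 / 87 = -535 / 87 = -6.15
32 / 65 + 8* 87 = 45272 / 65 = 696.49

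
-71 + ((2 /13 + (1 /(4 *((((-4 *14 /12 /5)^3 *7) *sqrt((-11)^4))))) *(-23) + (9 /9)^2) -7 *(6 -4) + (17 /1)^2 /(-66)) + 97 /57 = -198662116817 /2296277984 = -86.51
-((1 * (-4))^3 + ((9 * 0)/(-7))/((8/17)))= 64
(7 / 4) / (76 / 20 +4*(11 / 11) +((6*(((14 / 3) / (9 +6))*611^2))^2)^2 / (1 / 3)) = 118125 / 47755324298980246289300065444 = 0.00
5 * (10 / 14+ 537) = 2688.57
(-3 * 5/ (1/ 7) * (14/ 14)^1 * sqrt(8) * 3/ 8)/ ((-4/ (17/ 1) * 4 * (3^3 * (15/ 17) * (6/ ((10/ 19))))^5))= 844814915 * sqrt(2)/ 14918901180822775872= 0.00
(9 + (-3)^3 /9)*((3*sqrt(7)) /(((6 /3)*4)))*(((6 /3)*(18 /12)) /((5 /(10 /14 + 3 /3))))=81*sqrt(7) /35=6.12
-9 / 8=-1.12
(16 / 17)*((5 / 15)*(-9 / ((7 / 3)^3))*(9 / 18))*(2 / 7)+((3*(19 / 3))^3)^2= 47045880.97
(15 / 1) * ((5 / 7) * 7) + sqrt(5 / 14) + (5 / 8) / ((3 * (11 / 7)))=sqrt(70) / 14 + 19835 / 264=75.73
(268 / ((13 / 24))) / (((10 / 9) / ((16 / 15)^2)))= 823296 / 1625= 506.64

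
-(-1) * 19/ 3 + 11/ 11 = 22/ 3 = 7.33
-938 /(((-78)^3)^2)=-469 /112599800352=-0.00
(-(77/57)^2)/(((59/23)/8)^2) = -200732224/11309769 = -17.75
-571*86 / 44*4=-4464.18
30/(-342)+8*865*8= 3155515/57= 55359.91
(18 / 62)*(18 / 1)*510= 82620 / 31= 2665.16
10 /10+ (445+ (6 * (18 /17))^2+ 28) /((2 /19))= 2819437 /578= 4877.92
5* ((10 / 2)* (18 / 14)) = 225 / 7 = 32.14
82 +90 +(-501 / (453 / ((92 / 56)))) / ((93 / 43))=33650381 / 196602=171.16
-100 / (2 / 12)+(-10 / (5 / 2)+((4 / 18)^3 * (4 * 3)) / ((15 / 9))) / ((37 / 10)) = -1801376 / 2997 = -601.06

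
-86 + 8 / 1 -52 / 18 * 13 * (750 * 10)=-845234 / 3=-281744.67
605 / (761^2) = 605 / 579121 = 0.00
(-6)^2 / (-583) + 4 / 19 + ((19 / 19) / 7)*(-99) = -13.99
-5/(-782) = 5/782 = 0.01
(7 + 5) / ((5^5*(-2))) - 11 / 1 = -34381 / 3125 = -11.00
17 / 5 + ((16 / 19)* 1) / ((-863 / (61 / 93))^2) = 2080607084843 / 611943172695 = 3.40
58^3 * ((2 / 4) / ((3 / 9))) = 292668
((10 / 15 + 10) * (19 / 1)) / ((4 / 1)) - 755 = -2113 / 3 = -704.33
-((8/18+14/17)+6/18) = -245/153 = -1.60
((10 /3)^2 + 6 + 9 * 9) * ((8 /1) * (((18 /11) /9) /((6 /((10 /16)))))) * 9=4415 /33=133.79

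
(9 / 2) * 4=18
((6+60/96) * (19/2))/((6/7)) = 7049/96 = 73.43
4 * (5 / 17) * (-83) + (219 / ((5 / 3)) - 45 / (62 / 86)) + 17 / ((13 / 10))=-534018 / 34255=-15.59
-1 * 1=-1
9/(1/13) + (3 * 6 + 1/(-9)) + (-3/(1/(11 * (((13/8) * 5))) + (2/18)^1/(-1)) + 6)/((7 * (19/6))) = 15010124/109953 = 136.51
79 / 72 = 1.10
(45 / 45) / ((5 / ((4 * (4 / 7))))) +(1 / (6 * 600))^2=41472007 / 90720000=0.46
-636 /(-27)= 23.56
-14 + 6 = -8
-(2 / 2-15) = 14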